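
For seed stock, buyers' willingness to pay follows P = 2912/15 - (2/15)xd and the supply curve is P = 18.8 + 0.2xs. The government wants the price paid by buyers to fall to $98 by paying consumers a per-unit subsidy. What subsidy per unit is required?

At a buyer price of 98, quantity demanded is 1456 − 7.5·98 = 721.
Sellers supply 721 only when they receive Ps = 18.8 + 0.2·721 = 163.
s = Ps − Pb = 163 − 98 = 65.

Required subsidy s = $65 per unit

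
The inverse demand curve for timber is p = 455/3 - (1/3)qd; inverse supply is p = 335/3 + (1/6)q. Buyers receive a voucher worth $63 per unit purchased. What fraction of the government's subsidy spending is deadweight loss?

Pre-subsidy: 455/3 - (1/3)q = 335/3 + (1/6)q gives q* = 80 and p* = 125.
With the rebate, buyers effectively pay pb = ps − 63, where ps is the price sellers receive.
On the curves, pb = 455/3 - (1/3)q and ps = 335/3 + (1/6)q; the wedge ps − pb = 63 gives 335/3 + (1/6)q − (455/3 - (1/3)q) = 63, so q' = 206.
Then pb = 455/3 − (1/3)·206 = 83 and ps = 335/3 + (1/6)·206 = 146.
ΔCS = ½(80 + 206)(125 − 83) = 6006; ΔPS = ½(80 + 206)(146 − 125) = 3003.
Government spending = 63 × 206 = 12978.
DWL = ½ × 63 × (206 − 80) = 3969; fraction = 3969 / 12978 = 63/206.

DWL / government spending = 63/206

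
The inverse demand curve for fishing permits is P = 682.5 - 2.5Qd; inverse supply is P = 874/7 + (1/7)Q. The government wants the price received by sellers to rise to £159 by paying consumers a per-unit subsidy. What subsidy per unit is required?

Required subsidy s = £74 per unit

At a seller price of 159, quantity supplied is -874 + 7·159 = 239.
Buyers absorb 239 only when they pay Pb = 682.5 − 2.5·239 = 85.
s = Ps − Pb = 159 − 85 = 74.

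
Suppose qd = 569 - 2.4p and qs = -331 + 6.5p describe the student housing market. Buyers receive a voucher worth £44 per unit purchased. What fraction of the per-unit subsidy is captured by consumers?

Consumer share = 65/89

Pre-subsidy: 569 - 2.4p = -331 + 6.5p gives p* = 9000/89, q* = 29041/89.
With the rebate, buyers effectively pay pb = ps − 44, where ps is the price sellers receive.
Demand in terms of ps becomes qd = 569 − 2.4(ps − 44) = 674.6 - 2.4ps. Setting this equal to supply: 674.6 - 2.4ps = -331 + 6.5ps, so ps = 10056/89.
Buyers pay pb = 10056/89 − 44 = 6140/89; q' = -331 + 6.5·(10056/89) = 35905/89.
Buyers' price falls by p* − pb = 9000/89 − 6140/89 = 2860/89; sellers' price rises by ps − p* = 10056/89 − 9000/89 = 1056/89.
So consumers capture (2860/89)/44 = 65/89 of each unit of subsidy.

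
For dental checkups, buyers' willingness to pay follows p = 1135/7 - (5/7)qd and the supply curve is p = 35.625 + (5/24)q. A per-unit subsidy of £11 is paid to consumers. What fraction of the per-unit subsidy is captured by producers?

Producer share = 7/31

Pre-subsidy: 1135/7 - (5/7)q = 35.625 + (5/24)q gives q* = 4251/31 and p* = 1990/31.
With the rebate, buyers effectively pay pb = ps − 11, where ps is the price sellers receive.
On the curves, pb = 1135/7 - (5/7)q and ps = 35.625 + (5/24)q; the wedge ps − pb = 11 gives 35.625 + (5/24)q − (1135/7 - (5/7)q) = 11, so q' = 23103/155.
Then pb = 1135/7 − (5/7)·(23103/155) = 1726/31 and ps = 35.625 + (5/24)·(23103/155) = 2067/31.
Buyers' price falls by p* − pb = 1990/31 − 1726/31 = 264/31; sellers' price rises by ps − p* = 2067/31 − 1990/31 = 77/31.
So producers capture (77/31)/11 = 7/31 of each unit of subsidy.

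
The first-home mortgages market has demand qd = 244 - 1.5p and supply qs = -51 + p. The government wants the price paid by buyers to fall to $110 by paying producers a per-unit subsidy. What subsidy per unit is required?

At a buyer price of 110, quantity demanded is 244 − 1.5·110 = 79.
Sellers supply 79 only when they receive ps with -51 + 1·ps = 79, i.e. ps = 130.
s = ps − pb = 130 − 110 = 20.

Required subsidy s = $20 per unit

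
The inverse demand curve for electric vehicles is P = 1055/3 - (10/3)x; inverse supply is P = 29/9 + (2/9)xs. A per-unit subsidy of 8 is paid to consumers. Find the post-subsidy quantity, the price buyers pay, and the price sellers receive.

x' = 100.25; buyers pay 17.5; sellers receive 25.5

Pre-subsidy: 1055/3 - (10/3)x = 29/9 + (2/9)x gives x* = 98 and P* = 25.
With the rebate, buyers effectively pay Pb = Ps − 8, where Ps is the price sellers receive.
On the curves, Pb = 1055/3 - (10/3)x and Ps = 29/9 + (2/9)x; the wedge Ps − Pb = 8 gives 29/9 + (2/9)x − (1055/3 - (10/3)x) = 8, so x' = 100.25.
Then Pb = 1055/3 − (10/3)·100.25 = 17.5 and Ps = 29/9 + (2/9)·100.25 = 25.5.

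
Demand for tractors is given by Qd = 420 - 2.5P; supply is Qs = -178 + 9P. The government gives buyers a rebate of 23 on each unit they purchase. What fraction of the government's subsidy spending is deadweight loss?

DWL / government spending = 9/134

Pre-subsidy: 420 - 2.5P = -178 + 9P gives P* = 52, Q* = 290.
With the rebate, buyers effectively pay Pb = Ps − 23, where Ps is the price sellers receive.
Demand in terms of Ps becomes Qd = 420 − 2.5(Ps − 23) = 477.5 - 2.5Ps. Setting this equal to supply: 477.5 - 2.5Ps = -178 + 9Ps, so Ps = 57.
Buyers pay Pb = 57 − 23 = 34; Q' = -178 + 9·57 = 335.
ΔCS = ½(290 + 335)(52 − 34) = 5625; ΔPS = ½(290 + 335)(57 − 52) = 1562.5.
Government spending = 23 × 335 = 7705.
DWL = ½ × 23 × (335 − 290) = 517.5; fraction = 517.5 / 7705 = 9/134.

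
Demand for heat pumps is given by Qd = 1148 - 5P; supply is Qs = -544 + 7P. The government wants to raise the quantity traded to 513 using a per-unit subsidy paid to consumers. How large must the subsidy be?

Required subsidy s = 24 per unit

At Q = 513, invert demand for the buyer price: Pb = (1148 − 513)/5 = 127; invert supply for the seller price: Ps = (513 − (-544))/7 = 151.
The subsidy must fill the gap: s = Ps − Pb = 151 − 127 = 24.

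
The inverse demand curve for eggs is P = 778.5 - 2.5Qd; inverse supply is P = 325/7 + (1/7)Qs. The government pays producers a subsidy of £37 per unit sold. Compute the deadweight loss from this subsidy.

Deadweight loss = £259

Pre-subsidy: 778.5 - 2.5Q = 325/7 + (1/7)Q gives Q* = 277 and P* = 86.
With the subsidy, sellers receive Ps = Pb + 37 for each unit, where Pb is the price buyers pay.
On the curves, Pb = 778.5 - 2.5Q and Ps = 325/7 + (1/7)Q; the wedge Ps − Pb = 37 gives 325/7 + (1/7)Q − (778.5 - 2.5Q) = 37, so Q' = 291.
Then Pb = 778.5 − 2.5·291 = 51 and Ps = 325/7 + (1/7)·291 = 88.
The subsidy expands output by 291 − 277 = 14 past the efficient level; on those units the gap between marginal cost and willingness to pay runs from 0 up to 37.
DWL = ½ × 37 × 14 = 259.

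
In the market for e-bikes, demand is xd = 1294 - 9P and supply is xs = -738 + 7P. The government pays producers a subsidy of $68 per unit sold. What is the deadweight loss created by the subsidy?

Deadweight loss = $9103.5

Pre-subsidy: 1294 - 9P = -738 + 7P gives P* = 127, x* = 151.
With the subsidy, sellers receive Ps = Pb + 68 for each unit, where Pb is the price buyers pay.
Supply in terms of Pb becomes xs = -738 + 7(Pb + 68) = -262 + 7Pb. Setting this equal to demand: 1294 - 9Pb = -262 + 7Pb, so Pb = 97.25.
Sellers receive Ps = 97.25 + 68 = 165.25; x' = 1294 − 9·97.25 = 418.75.
The subsidy expands output by 418.75 − 151 = 267.75 past the efficient level; on those units the gap between marginal cost and willingness to pay runs from 0 up to 68.
DWL = ½ × 68 × 267.75 = 9103.5.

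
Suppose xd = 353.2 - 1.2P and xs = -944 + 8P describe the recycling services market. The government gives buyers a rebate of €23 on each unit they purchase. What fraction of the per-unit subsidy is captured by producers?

Producer share = 3/23

Pre-subsidy: 353.2 - 1.2P = -944 + 8P gives P* = 141, x* = 184.
With the rebate, buyers effectively pay Pb = Ps − 23, where Ps is the price sellers receive.
Demand in terms of Ps becomes xd = 353.2 − 1.2(Ps − 23) = 380.8 - 1.2Ps. Setting this equal to supply: 380.8 - 1.2Ps = -944 + 8Ps, so Ps = 144.
Buyers pay Pb = 144 − 23 = 121; x' = -944 + 8·144 = 208.
Buyers' price falls by P* − Pb = 141 − 121 = 20; sellers' price rises by Ps − P* = 144 − 141 = 3.
So producers capture 3/23 = 3/23 of each unit of subsidy.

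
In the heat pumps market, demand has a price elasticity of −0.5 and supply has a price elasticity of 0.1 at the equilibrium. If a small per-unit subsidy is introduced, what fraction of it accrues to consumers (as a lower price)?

Consumer share = 1/6

For a small subsidy around the equilibrium, the benefit split depends on the relative slopes, which at a point are proportional to the elasticities.
Buyer share = εs/(εs + |εd|) = 0.1/(0.1 + 0.5) = 1/6; seller share = |εd|/(εs + |εd|) = 5/6.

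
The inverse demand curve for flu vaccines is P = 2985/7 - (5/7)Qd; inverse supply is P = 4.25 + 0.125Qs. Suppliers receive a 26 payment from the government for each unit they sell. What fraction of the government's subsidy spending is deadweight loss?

Pre-subsidy: 2985/7 - (5/7)Q = 4.25 + 0.125Q gives Q* = 23642/47 and P* = 3155/47.
With the subsidy, sellers receive Ps = Pb + 26 for each unit, where Pb is the price buyers pay.
On the curves, Pb = 2985/7 - (5/7)Q and Ps = 4.25 + 0.125Q; the wedge Ps − Pb = 26 gives 4.25 + 0.125Q − (2985/7 - (5/7)Q) = 26, so Q' = 534.
Then Pb = 2985/7 − (5/7)·534 = 45 and Ps = 4.25 + 0.125·534 = 71.
ΔCS = ½(23642/47 + 534)(3155/47 − 45) = 25344800/2209; ΔPS = ½(23642/47 + 534)(71 − 3155/47) = 4435340/2209.
Government spending = 26 × 534 = 13884.
DWL = ½ × 26 × (534 − 23642/47) = 18928/47; fraction = (18928/47) / 13884 = 364/12549.

DWL / government spending = 364/12549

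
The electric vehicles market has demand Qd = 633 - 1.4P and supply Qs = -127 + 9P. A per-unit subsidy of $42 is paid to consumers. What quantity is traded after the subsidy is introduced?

Q' = 15121/26

Pre-subsidy: 633 - 1.4P = -127 + 9P gives P* = 950/13, Q* = 6899/13.
With the rebate, buyers effectively pay Pb = Ps − 42, where Ps is the price sellers receive.
Demand in terms of Ps becomes Qd = 633 − 1.4(Ps − 42) = 691.8 - 1.4Ps. Setting this equal to supply: 691.8 - 1.4Ps = -127 + 9Ps, so Ps = 2047/26.
Buyers pay Pb = 2047/26 − 42 = 955/26; Q' = -127 + 9·(2047/26) = 15121/26.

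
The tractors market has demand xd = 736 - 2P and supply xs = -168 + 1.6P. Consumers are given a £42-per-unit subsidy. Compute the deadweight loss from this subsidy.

Pre-subsidy: 736 - 2P = -168 + 1.6P gives P* = 2260/9, x* = 2104/9.
With the rebate, buyers effectively pay Pb = Ps − 42, where Ps is the price sellers receive.
Demand in terms of Ps becomes xd = 736 − 2(Ps − 42) = 820 - 2Ps. Setting this equal to supply: 820 - 2Ps = -168 + 1.6Ps, so Ps = 2470/9.
Buyers pay Pb = 2470/9 − 42 = 2092/9; x' = -168 + 1.6·(2470/9) = 2440/9.
The subsidy expands output by 2440/9 − 2104/9 = 112/3 past the efficient level; on those units the gap between marginal cost and willingness to pay runs from 0 up to 42.
DWL = ½ × 42 × 112/3 = 784.

Deadweight loss = £784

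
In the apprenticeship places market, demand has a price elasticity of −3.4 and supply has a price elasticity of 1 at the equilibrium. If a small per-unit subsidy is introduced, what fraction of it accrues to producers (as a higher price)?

For a small subsidy around the equilibrium, the benefit split depends on the relative slopes, which at a point are proportional to the elasticities.
Buyer share = εs/(εs + |εd|) = 1/(1 + 3.4) = 5/22; seller share = |εd|/(εs + |εd|) = 17/22.
So producers capture 17/22 of the subsidy.

Producer share = 17/22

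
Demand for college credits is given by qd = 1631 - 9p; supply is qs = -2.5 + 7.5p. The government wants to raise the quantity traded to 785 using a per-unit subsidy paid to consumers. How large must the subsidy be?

At q = 785, invert demand for the buyer price: pb = (1631 − 785)/9 = 94; invert supply for the seller price: ps = (785 − (-2.5))/7.5 = 105.
The subsidy must fill the gap: s = ps − pb = 105 − 94 = 11.

Required subsidy s = 11 per unit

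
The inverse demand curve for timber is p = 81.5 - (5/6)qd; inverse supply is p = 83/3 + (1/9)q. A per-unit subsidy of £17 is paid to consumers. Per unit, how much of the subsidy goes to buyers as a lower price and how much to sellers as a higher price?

Buyers gain £15 per unit; sellers gain £2 per unit

Pre-subsidy: 81.5 - (5/6)q = 83/3 + (1/9)q gives q* = 57 and p* = 34.
With the rebate, buyers effectively pay pb = ps − 17, where ps is the price sellers receive.
On the curves, pb = 81.5 - (5/6)q and ps = 83/3 + (1/9)q; the wedge ps − pb = 17 gives 83/3 + (1/9)q − (81.5 - (5/6)q) = 17, so q' = 75.
Then pb = 81.5 − (5/6)·75 = 19 and ps = 83/3 + (1/9)·75 = 36.
Buyers' price falls by p* − pb = 34 − 19 = 15; sellers' price rises by ps − p* = 36 − 34 = 2.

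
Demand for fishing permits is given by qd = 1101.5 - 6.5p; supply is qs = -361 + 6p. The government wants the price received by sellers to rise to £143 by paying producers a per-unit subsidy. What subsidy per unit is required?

At a seller price of 143, quantity supplied is -361 + 6·143 = 497.
Buyers absorb 497 only when they pay pb with 1101.5 − 6.5·pb = 497, i.e. pb = 93.
s = ps − pb = 143 − 93 = 50.

Required subsidy s = £50 per unit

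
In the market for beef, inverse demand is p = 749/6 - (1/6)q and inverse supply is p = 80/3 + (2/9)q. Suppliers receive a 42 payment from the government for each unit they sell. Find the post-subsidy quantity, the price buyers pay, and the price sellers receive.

Pre-subsidy: 749/6 - (1/6)q = 80/3 + (2/9)q gives q* = 1767/7 and p* = 1738/21.
With the subsidy, sellers receive ps = pb + 42 for each unit, where pb is the price buyers pay.
On the curves, pb = 749/6 - (1/6)q and ps = 80/3 + (2/9)q; the wedge ps − pb = 42 gives 80/3 + (2/9)q − (749/6 - (1/6)q) = 42, so q' = 2523/7.
Then pb = 749/6 − (1/6)·(2523/7) = 1360/21 and ps = 80/3 + (2/9)·(2523/7) = 2242/21.

q' = 2523/7; buyers pay 1360/21; sellers receive 2242/21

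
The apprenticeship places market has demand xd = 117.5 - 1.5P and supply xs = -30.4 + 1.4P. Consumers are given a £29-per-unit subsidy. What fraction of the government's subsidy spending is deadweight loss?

DWL / government spending = 21/124

Pre-subsidy: 117.5 - 1.5P = -30.4 + 1.4P gives P* = 51, x* = 41.
With the rebate, buyers effectively pay Pb = Ps − 29, where Ps is the price sellers receive.
Demand in terms of Ps becomes xd = 117.5 − 1.5(Ps − 29) = 161 - 1.5Ps. Setting this equal to supply: 161 - 1.5Ps = -30.4 + 1.4Ps, so Ps = 66.
Buyers pay Pb = 66 − 29 = 37; x' = -30.4 + 1.4·66 = 62.
ΔCS = ½(41 + 62)(51 − 37) = 721; ΔPS = ½(41 + 62)(66 − 51) = 772.5.
Government spending = 29 × 62 = 1798.
DWL = ½ × 29 × (62 − 41) = 304.5; fraction = 304.5 / 1798 = 21/124.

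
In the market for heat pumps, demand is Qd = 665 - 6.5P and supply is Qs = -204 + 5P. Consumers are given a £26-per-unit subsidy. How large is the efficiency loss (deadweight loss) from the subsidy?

Deadweight loss = 21970/23

Pre-subsidy: 665 - 6.5P = -204 + 5P gives P* = 1738/23, Q* = 3998/23.
With the rebate, buyers effectively pay Pb = Ps − 26, where Ps is the price sellers receive.
Demand in terms of Ps becomes Qd = 665 − 6.5(Ps − 26) = 834 - 6.5Ps. Setting this equal to supply: 834 - 6.5Ps = -204 + 5Ps, so Ps = 2076/23.
Buyers pay Pb = 2076/23 − 26 = 1478/23; Q' = -204 + 5·(2076/23) = 5688/23.
The subsidy expands output by 5688/23 − 3998/23 = 1690/23 past the efficient level; on those units the gap between marginal cost and willingness to pay runs from 0 up to 26.
DWL = ½ × 26 × 1690/23 = 21970/23.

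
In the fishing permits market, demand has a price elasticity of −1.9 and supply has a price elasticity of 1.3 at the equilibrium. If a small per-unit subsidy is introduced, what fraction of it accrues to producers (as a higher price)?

For a small subsidy around the equilibrium, the benefit split depends on the relative slopes, which at a point are proportional to the elasticities.
Buyer share = εs/(εs + |εd|) = 1.3/(1.3 + 1.9) = 0.40625; seller share = |εd|/(εs + |εd|) = 0.59375.
So producers capture 0.59375 of the subsidy.

Producer share = 0.59375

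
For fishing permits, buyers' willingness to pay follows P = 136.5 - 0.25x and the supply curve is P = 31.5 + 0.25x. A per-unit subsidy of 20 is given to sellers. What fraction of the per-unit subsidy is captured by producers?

Producer share = 0.5

Pre-subsidy: 136.5 - 0.25x = 31.5 + 0.25x gives x* = 210 and P* = 84.
With the subsidy, sellers receive Ps = Pb + 20 for each unit, where Pb is the price buyers pay.
On the curves, Pb = 136.5 - 0.25x and Ps = 31.5 + 0.25x; the wedge Ps − Pb = 20 gives 31.5 + 0.25x − (136.5 - 0.25x) = 20, so x' = 250.
Then Pb = 136.5 − 0.25·250 = 74 and Ps = 31.5 + 0.25·250 = 94.
Buyers' price falls by P* − Pb = 84 − 74 = 10; sellers' price rises by Ps − P* = 94 − 84 = 10.
So producers capture 10/20 = 0.5 of each unit of subsidy.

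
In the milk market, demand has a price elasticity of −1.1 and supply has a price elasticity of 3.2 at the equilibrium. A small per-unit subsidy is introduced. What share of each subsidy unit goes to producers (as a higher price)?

For a small subsidy around the equilibrium, the benefit split depends on the relative slopes, which at a point are proportional to the elasticities.
Buyer share = εs/(εs + |εd|) = 3.2/(3.2 + 1.1) = 32/43; seller share = |εd|/(εs + |εd|) = 11/43.
So producers capture 11/43 of the subsidy.

Producer share = 11/43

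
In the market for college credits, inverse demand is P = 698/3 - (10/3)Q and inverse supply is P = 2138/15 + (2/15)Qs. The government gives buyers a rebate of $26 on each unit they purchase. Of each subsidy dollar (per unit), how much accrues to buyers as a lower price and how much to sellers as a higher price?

Pre-subsidy: 698/3 - (10/3)Q = 2138/15 + (2/15)Q gives Q* = 26 and P* = 146.
With the rebate, buyers effectively pay Pb = Ps − 26, where Ps is the price sellers receive.
On the curves, Pb = 698/3 - (10/3)Q and Ps = 2138/15 + (2/15)Q; the wedge Ps − Pb = 26 gives 2138/15 + (2/15)Q − (698/3 - (10/3)Q) = 26, so Q' = 33.5.
Then Pb = 698/3 − (10/3)·33.5 = 121 and Ps = 2138/15 + (2/15)·33.5 = 147.
Buyers' price falls by P* − Pb = 146 − 121 = 25; sellers' price rises by Ps − P* = 147 − 146 = 1.

Buyers gain $25 per unit; sellers gain $1 per unit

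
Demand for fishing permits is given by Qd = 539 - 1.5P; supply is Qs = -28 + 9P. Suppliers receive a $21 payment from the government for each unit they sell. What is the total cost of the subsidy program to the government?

Government cost = $10185

Pre-subsidy: 539 - 1.5P = -28 + 9P gives P* = 54, Q* = 458.
With the subsidy, sellers receive Ps = Pb + 21 for each unit, where Pb is the price buyers pay.
Supply in terms of Pb becomes Qs = -28 + 9(Pb + 21) = 161 + 9Pb. Setting this equal to demand: 539 - 1.5Pb = 161 + 9Pb, so Pb = 36.
Sellers receive Ps = 36 + 21 = 57; Q' = 539 − 1.5·36 = 485.
Government outlay = subsidy × quantity = 21 × 485 = 10185.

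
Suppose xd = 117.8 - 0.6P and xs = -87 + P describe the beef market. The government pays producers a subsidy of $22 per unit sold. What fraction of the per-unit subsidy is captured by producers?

Producer share = 0.375

Pre-subsidy: 117.8 - 0.6P = -87 + P gives P* = 128, x* = 41.
With the subsidy, sellers receive Ps = Pb + 22 for each unit, where Pb is the price buyers pay.
Supply in terms of Pb becomes xs = -87 + 1(Pb + 22) = -65 + Pb. Setting this equal to demand: 117.8 - 0.6Pb = -65 + Pb, so Pb = 114.25.
Sellers receive Ps = 114.25 + 22 = 136.25; x' = 117.8 − 0.6·114.25 = 49.25.
Buyers' price falls by P* − Pb = 128 − 114.25 = 13.75; sellers' price rises by Ps − P* = 136.25 − 128 = 8.25.
So producers capture 8.25/22 = 0.375 of each unit of subsidy.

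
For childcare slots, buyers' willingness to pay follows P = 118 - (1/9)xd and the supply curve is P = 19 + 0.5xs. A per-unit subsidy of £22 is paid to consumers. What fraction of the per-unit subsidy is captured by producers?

Pre-subsidy: 118 - (1/9)x = 19 + 0.5x gives x* = 162 and P* = 100.
With the rebate, buyers effectively pay Pb = Ps − 22, where Ps is the price sellers receive.
On the curves, Pb = 118 - (1/9)x and Ps = 19 + 0.5x; the wedge Ps − Pb = 22 gives 19 + 0.5x − (118 - (1/9)x) = 22, so x' = 198.
Then Pb = 118 − (1/9)·198 = 96 and Ps = 19 + 0.5·198 = 118.
Buyers' price falls by P* − Pb = 100 − 96 = 4; sellers' price rises by Ps − P* = 118 − 100 = 18.
So producers capture 18/22 = 9/11 of each unit of subsidy.

Producer share = 9/11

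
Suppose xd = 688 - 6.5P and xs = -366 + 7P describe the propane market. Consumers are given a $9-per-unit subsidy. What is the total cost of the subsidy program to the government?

Pre-subsidy: 688 - 6.5P = -366 + 7P gives P* = 2108/27, x* = 4874/27.
With the rebate, buyers effectively pay Pb = Ps − 9, where Ps is the price sellers receive.
Demand in terms of Ps becomes xd = 688 − 6.5(Ps − 9) = 746.5 - 6.5Ps. Setting this equal to supply: 746.5 - 6.5Ps = -366 + 7Ps, so Ps = 2225/27.
Buyers pay Pb = 2225/27 − 9 = 1982/27; x' = -366 + 7·(2225/27) = 5693/27.
Government outlay = subsidy × quantity = 9 × 5693/27 = 5693/3.

Government cost = 5693/3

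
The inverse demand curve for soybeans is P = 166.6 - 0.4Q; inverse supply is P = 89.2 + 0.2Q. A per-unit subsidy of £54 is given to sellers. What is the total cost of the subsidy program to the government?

Government cost = £11826

Pre-subsidy: 166.6 - 0.4Q = 89.2 + 0.2Q gives Q* = 129 and P* = 115.
With the subsidy, sellers receive Ps = Pb + 54 for each unit, where Pb is the price buyers pay.
On the curves, Pb = 166.6 - 0.4Q and Ps = 89.2 + 0.2Q; the wedge Ps − Pb = 54 gives 89.2 + 0.2Q − (166.6 - 0.4Q) = 54, so Q' = 219.
Then Pb = 166.6 − 0.4·219 = 79 and Ps = 89.2 + 0.2·219 = 133.
Government outlay = subsidy × quantity = 54 × 219 = 11826.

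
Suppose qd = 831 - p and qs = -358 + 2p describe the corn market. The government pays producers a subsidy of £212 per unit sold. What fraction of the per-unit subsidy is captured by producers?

Producer share = 1/3

Pre-subsidy: 831 - p = -358 + 2p gives p* = 1189/3, q* = 1304/3.
With the subsidy, sellers receive ps = pb + 212 for each unit, where pb is the price buyers pay.
Supply in terms of pb becomes qs = -358 + 2(pb + 212) = 66 + 2pb. Setting this equal to demand: 831 - pb = 66 + 2pb, so pb = 255.
Sellers receive ps = 255 + 212 = 467; q' = 831 − 1·255 = 576.
Buyers' price falls by p* − pb = 1189/3 − 255 = 424/3; sellers' price rises by ps − p* = 467 − 1189/3 = 212/3.
So producers capture (212/3)/212 = 1/3 of each unit of subsidy.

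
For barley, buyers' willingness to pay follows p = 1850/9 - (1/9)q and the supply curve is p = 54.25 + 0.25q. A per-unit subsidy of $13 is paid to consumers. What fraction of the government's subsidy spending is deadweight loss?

Pre-subsidy: 1850/9 - (1/9)q = 54.25 + 0.25q gives q* = 419 and p* = 159.
With the rebate, buyers effectively pay pb = ps − 13, where ps is the price sellers receive.
On the curves, pb = 1850/9 - (1/9)q and ps = 54.25 + 0.25q; the wedge ps − pb = 13 gives 54.25 + 0.25q − (1850/9 - (1/9)q) = 13, so q' = 455.
Then pb = 1850/9 − (1/9)·455 = 155 and ps = 54.25 + 0.25·455 = 168.
ΔCS = ½(419 + 455)(159 − 155) = 1748; ΔPS = ½(419 + 455)(168 − 159) = 3933.
Government spending = 13 × 455 = 5915.
DWL = ½ × 13 × (455 − 419) = 234; fraction = 234 / 5915 = 18/455.

DWL / government spending = 18/455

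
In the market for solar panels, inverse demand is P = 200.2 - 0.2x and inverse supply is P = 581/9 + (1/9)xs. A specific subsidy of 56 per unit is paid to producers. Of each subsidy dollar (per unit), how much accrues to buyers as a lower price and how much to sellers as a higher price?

Buyers gain 36 per unit; sellers gain 20 per unit

Pre-subsidy: 200.2 - 0.2x = 581/9 + (1/9)x gives x* = 436 and P* = 113.
With the subsidy, sellers receive Ps = Pb + 56 for each unit, where Pb is the price buyers pay.
On the curves, Pb = 200.2 - 0.2x and Ps = 581/9 + (1/9)x; the wedge Ps − Pb = 56 gives 581/9 + (1/9)x − (200.2 - 0.2x) = 56, so x' = 616.
Then Pb = 200.2 − 0.2·616 = 77 and Ps = 581/9 + (1/9)·616 = 133.
Buyers' price falls by P* − Pb = 113 − 77 = 36; sellers' price rises by Ps − P* = 133 − 113 = 20.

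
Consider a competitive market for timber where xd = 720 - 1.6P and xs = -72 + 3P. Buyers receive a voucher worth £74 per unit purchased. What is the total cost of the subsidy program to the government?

Pre-subsidy: 720 - 1.6P = -72 + 3P gives P* = 3960/23, x* = 10224/23.
With the rebate, buyers effectively pay Pb = Ps − 74, where Ps is the price sellers receive.
Demand in terms of Ps becomes xd = 720 − 1.6(Ps − 74) = 838.4 - 1.6Ps. Setting this equal to supply: 838.4 - 1.6Ps = -72 + 3Ps, so Ps = 4552/23.
Buyers pay Pb = 4552/23 − 74 = 2850/23; x' = -72 + 3·(4552/23) = 12000/23.
Government outlay = subsidy × quantity = 74 × 12000/23 = 888000/23.

Government cost = 888000/23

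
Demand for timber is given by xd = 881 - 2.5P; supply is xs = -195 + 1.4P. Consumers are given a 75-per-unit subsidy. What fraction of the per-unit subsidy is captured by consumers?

Pre-subsidy: 881 - 2.5P = -195 + 1.4P gives P* = 10760/39, x* = 7459/39.
With the rebate, buyers effectively pay Pb = Ps − 75, where Ps is the price sellers receive.
Demand in terms of Ps becomes xd = 881 − 2.5(Ps − 75) = 1068.5 - 2.5Ps. Setting this equal to supply: 1068.5 - 2.5Ps = -195 + 1.4Ps, so Ps = 12635/39.
Buyers pay Pb = 12635/39 − 75 = 9710/39; x' = -195 + 1.4·(12635/39) = 10084/39.
Buyers' price falls by P* − Pb = 10760/39 − 9710/39 = 350/13; sellers' price rises by Ps − P* = 12635/39 − 10760/39 = 625/13.
So consumers capture (350/13)/75 = 14/39 of each unit of subsidy.

Consumer share = 14/39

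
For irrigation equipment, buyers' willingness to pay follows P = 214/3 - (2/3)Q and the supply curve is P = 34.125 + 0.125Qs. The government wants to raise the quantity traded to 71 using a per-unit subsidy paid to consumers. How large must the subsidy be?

At Q = 71, from the demand curve buyers pay Pb = 214/3 − (2/3)·71 = 24; from the supply curve sellers need Ps = 34.125 + 0.125·71 = 43.
The subsidy must fill the gap: s = Ps − Pb = 43 − 24 = 19.

Required subsidy s = 19 per unit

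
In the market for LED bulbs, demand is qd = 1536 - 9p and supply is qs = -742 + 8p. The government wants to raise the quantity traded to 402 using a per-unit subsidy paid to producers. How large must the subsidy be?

At q = 402, invert demand for the buyer price: pb = (1536 − 402)/9 = 126; invert supply for the seller price: ps = (402 − (-742))/8 = 143.
The subsidy must fill the gap: s = ps − pb = 143 − 126 = 17.

Required subsidy s = 17 per unit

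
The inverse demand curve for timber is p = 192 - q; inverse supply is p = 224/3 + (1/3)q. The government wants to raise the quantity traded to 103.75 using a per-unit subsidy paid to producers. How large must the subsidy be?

Required subsidy s = 21 per unit

At q = 103.75, from the demand curve buyers pay pb = 192 − 1·103.75 = 88.25; from the supply curve sellers need ps = 224/3 + (1/3)·103.75 = 109.25.
The subsidy must fill the gap: s = ps − pb = 109.25 − 88.25 = 21.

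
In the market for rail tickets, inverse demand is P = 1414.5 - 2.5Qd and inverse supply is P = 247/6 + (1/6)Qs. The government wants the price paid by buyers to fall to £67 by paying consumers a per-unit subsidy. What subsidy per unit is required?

At a buyer price of 67, quantity demanded is 565.8 − 0.4·67 = 539.
Sellers supply 539 only when they receive Ps = 247/6 + (1/6)·539 = 131.
s = Ps − Pb = 131 − 67 = 64.

Required subsidy s = £64 per unit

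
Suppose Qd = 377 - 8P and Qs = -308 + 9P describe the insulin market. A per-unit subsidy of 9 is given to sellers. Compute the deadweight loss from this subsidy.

Pre-subsidy: 377 - 8P = -308 + 9P gives P* = 685/17, Q* = 929/17.
With the subsidy, sellers receive Ps = Pb + 9 for each unit, where Pb is the price buyers pay.
Supply in terms of Pb becomes Qs = -308 + 9(Pb + 9) = -227 + 9Pb. Setting this equal to demand: 377 - 8Pb = -227 + 9Pb, so Pb = 604/17.
Sellers receive Ps = 604/17 + 9 = 757/17; Q' = 377 − 8·(604/17) = 1577/17.
The subsidy expands output by 1577/17 − 929/17 = 648/17 past the efficient level; on those units the gap between marginal cost and willingness to pay runs from 0 up to 9.
DWL = ½ × 9 × 648/17 = 2916/17.

Deadweight loss = 2916/17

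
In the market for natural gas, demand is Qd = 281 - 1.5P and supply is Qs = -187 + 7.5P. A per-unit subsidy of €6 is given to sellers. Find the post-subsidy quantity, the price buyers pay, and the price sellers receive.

Q' = 210.5; buyers pay €47; sellers receive €53

Pre-subsidy: 281 - 1.5P = -187 + 7.5P gives P* = 52, Q* = 203.
With the subsidy, sellers receive Ps = Pb + 6 for each unit, where Pb is the price buyers pay.
Supply in terms of Pb becomes Qs = -187 + 7.5(Pb + 6) = -142 + 7.5Pb. Setting this equal to demand: 281 - 1.5Pb = -142 + 7.5Pb, so Pb = 47.
Sellers receive Ps = 47 + 6 = 53; Q' = 281 − 1.5·47 = 210.5.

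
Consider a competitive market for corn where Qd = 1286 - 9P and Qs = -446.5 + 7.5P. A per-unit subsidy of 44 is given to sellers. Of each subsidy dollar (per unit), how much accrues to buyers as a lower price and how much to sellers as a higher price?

Buyers gain 20 per unit; sellers gain 24 per unit

Pre-subsidy: 1286 - 9P = -446.5 + 7.5P gives P* = 105, Q* = 341.
With the subsidy, sellers receive Ps = Pb + 44 for each unit, where Pb is the price buyers pay.
Supply in terms of Pb becomes Qs = -446.5 + 7.5(Pb + 44) = -116.5 + 7.5Pb. Setting this equal to demand: 1286 - 9Pb = -116.5 + 7.5Pb, so Pb = 85.
Sellers receive Ps = 85 + 44 = 129; Q' = 1286 − 9·85 = 521.
Buyers' price falls by P* − Pb = 105 − 85 = 20; sellers' price rises by Ps − P* = 129 − 105 = 24.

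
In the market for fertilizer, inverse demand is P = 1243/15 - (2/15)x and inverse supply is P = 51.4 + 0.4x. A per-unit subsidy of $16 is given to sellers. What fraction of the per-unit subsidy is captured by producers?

Pre-subsidy: 1243/15 - (2/15)x = 51.4 + 0.4x gives x* = 59 and P* = 75.
With the subsidy, sellers receive Ps = Pb + 16 for each unit, where Pb is the price buyers pay.
On the curves, Pb = 1243/15 - (2/15)x and Ps = 51.4 + 0.4x; the wedge Ps − Pb = 16 gives 51.4 + 0.4x − (1243/15 - (2/15)x) = 16, so x' = 89.
Then Pb = 1243/15 − (2/15)·89 = 71 and Ps = 51.4 + 0.4·89 = 87.
Buyers' price falls by P* − Pb = 75 − 71 = 4; sellers' price rises by Ps − P* = 87 − 75 = 12.
So producers capture 12/16 = 0.75 of each unit of subsidy.

Producer share = 0.75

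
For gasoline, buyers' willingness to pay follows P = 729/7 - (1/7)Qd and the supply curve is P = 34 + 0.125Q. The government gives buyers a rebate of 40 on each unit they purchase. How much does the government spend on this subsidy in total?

Government cost = 16448

Pre-subsidy: 729/7 - (1/7)Q = 34 + 0.125Q gives Q* = 3928/15 and P* = 1001/15.
With the rebate, buyers effectively pay Pb = Ps − 40, where Ps is the price sellers receive.
On the curves, Pb = 729/7 - (1/7)Q and Ps = 34 + 0.125Q; the wedge Ps − Pb = 40 gives 34 + 0.125Q − (729/7 - (1/7)Q) = 40, so Q' = 411.2.
Then Pb = 729/7 − (1/7)·411.2 = 45.4 and Ps = 34 + 0.125·411.2 = 85.4.
Government outlay = subsidy × quantity = 40 × 411.2 = 16448.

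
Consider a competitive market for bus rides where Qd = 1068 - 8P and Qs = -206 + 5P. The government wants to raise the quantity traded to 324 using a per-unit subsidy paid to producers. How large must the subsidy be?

At Q = 324, invert demand for the buyer price: Pb = (1068 − 324)/8 = 93; invert supply for the seller price: Ps = (324 − (-206))/5 = 106.
The subsidy must fill the gap: s = Ps − Pb = 106 − 93 = 13.

Required subsidy s = 13 per unit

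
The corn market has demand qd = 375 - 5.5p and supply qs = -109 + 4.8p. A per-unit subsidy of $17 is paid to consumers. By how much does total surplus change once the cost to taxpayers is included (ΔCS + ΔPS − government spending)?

Net change in total surplus = -38148/103

Pre-subsidy: 375 - 5.5p = -109 + 4.8p gives p* = 4840/103, q* = 12005/103.
With the rebate, buyers effectively pay pb = ps − 17, where ps is the price sellers receive.
Demand in terms of ps becomes qd = 375 − 5.5(ps − 17) = 468.5 - 5.5ps. Setting this equal to supply: 468.5 - 5.5ps = -109 + 4.8ps, so ps = 5775/103.
Buyers pay pb = 5775/103 − 17 = 4024/103; q' = -109 + 4.8·(5775/103) = 16493/103.
ΔCS = ½(12005/103 + 16493/103)(4840/103 − 4024/103) = 11627184/10609; ΔPS = ½(12005/103 + 16493/103)(5775/103 − 4840/103) = 13322815/10609.
Government spending = 17 × 16493/103 = 280381/103.
Net change = 11627184/10609 + 13322815/10609 − 280381/103 = -38148/103. The loss equals the DWL triangle ½·17·4488/103.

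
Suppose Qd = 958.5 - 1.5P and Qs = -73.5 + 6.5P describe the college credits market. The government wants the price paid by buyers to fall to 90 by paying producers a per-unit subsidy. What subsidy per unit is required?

Required subsidy s = 48 per unit

At a buyer price of 90, quantity demanded is 958.5 − 1.5·90 = 823.5.
Sellers supply 823.5 only when they receive Ps with -73.5 + 6.5·Ps = 823.5, i.e. Ps = 138.
s = Ps − Pb = 138 − 90 = 48.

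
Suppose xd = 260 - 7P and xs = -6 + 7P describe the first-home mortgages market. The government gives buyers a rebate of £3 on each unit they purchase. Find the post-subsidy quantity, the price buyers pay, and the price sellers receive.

Pre-subsidy: 260 - 7P = -6 + 7P gives P* = 19, x* = 127.
With the rebate, buyers effectively pay Pb = Ps − 3, where Ps is the price sellers receive.
Demand in terms of Ps becomes xd = 260 − 7(Ps − 3) = 281 - 7Ps. Setting this equal to supply: 281 - 7Ps = -6 + 7Ps, so Ps = 20.5.
Buyers pay Pb = 20.5 − 3 = 17.5; x' = -6 + 7·20.5 = 137.5.

x' = 137.5; buyers pay £17.5; sellers receive £20.5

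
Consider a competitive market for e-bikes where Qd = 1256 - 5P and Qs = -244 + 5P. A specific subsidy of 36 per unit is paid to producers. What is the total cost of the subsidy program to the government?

Government cost = 21456

Pre-subsidy: 1256 - 5P = -244 + 5P gives P* = 150, Q* = 506.
With the subsidy, sellers receive Ps = Pb + 36 for each unit, where Pb is the price buyers pay.
Supply in terms of Pb becomes Qs = -244 + 5(Pb + 36) = -64 + 5Pb. Setting this equal to demand: 1256 - 5Pb = -64 + 5Pb, so Pb = 132.
Sellers receive Ps = 132 + 36 = 168; Q' = 1256 − 5·132 = 596.
Government outlay = subsidy × quantity = 36 × 596 = 21456.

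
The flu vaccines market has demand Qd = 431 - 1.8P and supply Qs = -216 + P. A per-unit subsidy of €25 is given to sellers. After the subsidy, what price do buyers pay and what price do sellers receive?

Buyers pay 1555/7; sellers receive 1730/7

Pre-subsidy: 431 - 1.8P = -216 + P gives P* = 3235/14, Q* = 211/14.
With the subsidy, sellers receive Ps = Pb + 25 for each unit, where Pb is the price buyers pay.
Supply in terms of Pb becomes Qs = -216 + 1(Pb + 25) = -191 + Pb. Setting this equal to demand: 431 - 1.8Pb = -191 + Pb, so Pb = 1555/7.
Sellers receive Ps = 1555/7 + 25 = 1730/7; Q' = 431 − 1.8·(1555/7) = 218/7.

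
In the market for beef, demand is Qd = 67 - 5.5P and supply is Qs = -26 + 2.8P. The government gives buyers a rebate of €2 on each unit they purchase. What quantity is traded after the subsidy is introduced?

Pre-subsidy: 67 - 5.5P = -26 + 2.8P gives P* = 930/83, Q* = 446/83.
With the rebate, buyers effectively pay Pb = Ps − 2, where Ps is the price sellers receive.
Demand in terms of Ps becomes Qd = 67 − 5.5(Ps − 2) = 78 - 5.5Ps. Setting this equal to supply: 78 - 5.5Ps = -26 + 2.8Ps, so Ps = 1040/83.
Buyers pay Pb = 1040/83 − 2 = 874/83; Q' = -26 + 2.8·(1040/83) = 754/83.

Q' = 754/83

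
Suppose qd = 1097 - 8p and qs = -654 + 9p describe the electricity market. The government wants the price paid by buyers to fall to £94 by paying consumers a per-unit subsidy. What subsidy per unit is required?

Required subsidy s = £17 per unit

At a buyer price of 94, quantity demanded is 1097 − 8·94 = 345.
Sellers supply 345 only when they receive ps with -654 + 9·ps = 345, i.e. ps = 111.
s = ps − pb = 111 − 94 = 17.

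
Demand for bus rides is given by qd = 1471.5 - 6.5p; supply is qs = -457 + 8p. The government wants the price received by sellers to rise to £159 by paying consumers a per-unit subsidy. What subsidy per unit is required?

Required subsidy s = £58 per unit

At a seller price of 159, quantity supplied is -457 + 8·159 = 815.
Buyers absorb 815 only when they pay pb with 1471.5 − 6.5·pb = 815, i.e. pb = 101.
s = ps − pb = 159 − 101 = 58.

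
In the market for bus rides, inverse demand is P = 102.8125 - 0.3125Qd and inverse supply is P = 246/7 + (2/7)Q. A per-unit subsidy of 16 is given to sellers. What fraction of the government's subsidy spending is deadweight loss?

Pre-subsidy: 102.8125 - 0.3125Q = 246/7 + (2/7)Q gives Q* = 7579/67 and P* = 4520/67.
With the subsidy, sellers receive Ps = Pb + 16 for each unit, where Pb is the price buyers pay.
On the curves, Pb = 102.8125 - 0.3125Q and Ps = 246/7 + (2/7)Q; the wedge Ps − Pb = 16 gives 246/7 + (2/7)Q − (102.8125 - 0.3125Q) = 16, so Q' = 9371/67.
Then Pb = 102.8125 − 0.3125·(9371/67) = 3960/67 and Ps = 246/7 + (2/7)·(9371/67) = 5032/67.
ΔCS = ½(7579/67 + 9371/67)(4520/67 − 3960/67) = 4746000/4489; ΔPS = ½(7579/67 + 9371/67)(5032/67 − 4520/67) = 4339200/4489.
Government spending = 16 × 9371/67 = 149936/67.
DWL = ½ × 16 × (9371/67 − 7579/67) = 14336/67; fraction = (14336/67) / (149936/67) = 896/9371.

DWL / government spending = 896/9371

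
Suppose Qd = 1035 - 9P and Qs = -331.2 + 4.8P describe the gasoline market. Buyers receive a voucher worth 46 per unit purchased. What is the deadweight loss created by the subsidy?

Deadweight loss = 3312

Pre-subsidy: 1035 - 9P = -331.2 + 4.8P gives P* = 99, Q* = 144.
With the rebate, buyers effectively pay Pb = Ps − 46, where Ps is the price sellers receive.
Demand in terms of Ps becomes Qd = 1035 − 9(Ps − 46) = 1449 - 9Ps. Setting this equal to supply: 1449 - 9Ps = -331.2 + 4.8Ps, so Ps = 129.
Buyers pay Pb = 129 − 46 = 83; Q' = -331.2 + 4.8·129 = 288.
The subsidy expands output by 288 − 144 = 144 past the efficient level; on those units the gap between marginal cost and willingness to pay runs from 0 up to 46.
DWL = ½ × 46 × 144 = 3312.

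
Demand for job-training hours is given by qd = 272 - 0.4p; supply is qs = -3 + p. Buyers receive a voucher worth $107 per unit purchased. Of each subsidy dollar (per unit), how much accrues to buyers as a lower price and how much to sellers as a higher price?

Buyers gain 535/7 per unit; sellers gain 214/7 per unit

Pre-subsidy: 272 - 0.4p = -3 + p gives p* = 1375/7, q* = 1354/7.
With the rebate, buyers effectively pay pb = ps − 107, where ps is the price sellers receive.
Demand in terms of ps becomes qd = 272 − 0.4(ps − 107) = 314.8 - 0.4ps. Setting this equal to supply: 314.8 - 0.4ps = -3 + ps, so ps = 227.
Buyers pay pb = 227 − 107 = 120; q' = -3 + 1·227 = 224.
Buyers' price falls by p* − pb = 1375/7 − 120 = 535/7; sellers' price rises by ps − p* = 227 − 1375/7 = 214/7.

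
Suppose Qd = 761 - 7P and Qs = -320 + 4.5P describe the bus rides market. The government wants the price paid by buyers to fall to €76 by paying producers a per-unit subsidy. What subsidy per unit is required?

Required subsidy s = €46 per unit

At a buyer price of 76, quantity demanded is 761 − 7·76 = 229.
Sellers supply 229 only when they receive Ps with -320 + 4.5·Ps = 229, i.e. Ps = 122.
s = Ps − Pb = 122 − 76 = 46.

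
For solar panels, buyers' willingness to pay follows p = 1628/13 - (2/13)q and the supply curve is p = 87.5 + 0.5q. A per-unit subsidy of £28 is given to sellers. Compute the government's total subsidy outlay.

Government cost = 47852/17

Pre-subsidy: 1628/13 - (2/13)q = 87.5 + 0.5q gives q* = 981/17 and p* = 1978/17.
With the subsidy, sellers receive ps = pb + 28 for each unit, where pb is the price buyers pay.
On the curves, pb = 1628/13 - (2/13)q and ps = 87.5 + 0.5q; the wedge ps − pb = 28 gives 87.5 + 0.5q − (1628/13 - (2/13)q) = 28, so q' = 1709/17.
Then pb = 1628/13 − (2/13)·(1709/17) = 1866/17 and ps = 87.5 + 0.5·(1709/17) = 2342/17.
Government outlay = subsidy × quantity = 28 × 1709/17 = 47852/17.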